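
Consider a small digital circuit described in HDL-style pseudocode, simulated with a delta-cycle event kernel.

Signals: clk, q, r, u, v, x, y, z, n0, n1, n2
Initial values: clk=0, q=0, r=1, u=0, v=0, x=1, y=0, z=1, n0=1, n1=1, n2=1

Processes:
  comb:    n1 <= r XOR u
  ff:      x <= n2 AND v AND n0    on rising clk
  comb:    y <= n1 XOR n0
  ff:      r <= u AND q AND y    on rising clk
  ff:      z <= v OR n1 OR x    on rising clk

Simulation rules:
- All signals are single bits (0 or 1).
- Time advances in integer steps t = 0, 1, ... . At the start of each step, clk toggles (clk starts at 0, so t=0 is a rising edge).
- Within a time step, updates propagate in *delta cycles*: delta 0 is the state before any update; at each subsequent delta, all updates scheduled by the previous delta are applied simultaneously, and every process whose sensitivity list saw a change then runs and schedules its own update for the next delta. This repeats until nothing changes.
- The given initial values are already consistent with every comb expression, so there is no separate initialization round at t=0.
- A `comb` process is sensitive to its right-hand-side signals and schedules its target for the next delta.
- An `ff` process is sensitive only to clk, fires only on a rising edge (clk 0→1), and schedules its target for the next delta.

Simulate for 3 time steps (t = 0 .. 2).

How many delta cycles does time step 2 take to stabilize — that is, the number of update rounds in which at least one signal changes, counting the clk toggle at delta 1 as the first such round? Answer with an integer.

2

t=0 Δ0: r=1 z=1 n2=1 y=0 n1=1 v=0 clk=0 n0=1 u=0 x=1 q=0
  Δ1: clk:0→1
  Δ2: r:1→0, x:1→0
  Δ3: n1:1→0
  Δ4: y:0→1
  (4Δ to stable)
t=1 Δ0: r=0 z=1 n2=1 y=1 n1=0 v=0 clk=1 n0=1 u=0 x=0 q=0
  Δ1: clk:1→0
  (1Δ to stable)
t=2 Δ0: r=0 z=1 n2=1 y=1 n1=0 v=0 clk=0 n0=1 u=0 x=0 q=0
  Δ1: clk:0→1
  Δ2: z:1→0
  (2Δ to stable)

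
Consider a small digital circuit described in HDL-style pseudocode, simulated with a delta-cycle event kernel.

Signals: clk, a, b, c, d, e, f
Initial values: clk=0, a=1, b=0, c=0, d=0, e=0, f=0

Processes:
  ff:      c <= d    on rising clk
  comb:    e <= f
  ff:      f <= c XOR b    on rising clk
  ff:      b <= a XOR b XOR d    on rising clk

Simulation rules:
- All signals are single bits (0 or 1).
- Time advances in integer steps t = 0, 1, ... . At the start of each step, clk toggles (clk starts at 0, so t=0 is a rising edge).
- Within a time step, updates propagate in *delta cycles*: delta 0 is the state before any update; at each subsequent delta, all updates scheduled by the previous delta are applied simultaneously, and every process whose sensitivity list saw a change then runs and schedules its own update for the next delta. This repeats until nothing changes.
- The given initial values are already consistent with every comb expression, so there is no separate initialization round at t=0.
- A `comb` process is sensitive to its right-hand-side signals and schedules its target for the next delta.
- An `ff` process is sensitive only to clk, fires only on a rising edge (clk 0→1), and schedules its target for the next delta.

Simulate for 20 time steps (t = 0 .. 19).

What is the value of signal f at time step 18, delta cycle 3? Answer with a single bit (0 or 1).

1

t=0 Δ0: a=1 e=0 d=0 b=0 c=0 f=0 clk=0
  Δ1: clk:0→1
  Δ2: b:0→1
  (2Δ to stable)
t=1 Δ0: a=1 e=0 d=0 b=1 c=0 f=0 clk=1
  Δ1: clk:1→0
  (1Δ to stable)
t=2 Δ0: a=1 e=0 d=0 b=1 c=0 f=0 clk=0
  Δ1: clk:0→1
  Δ2: b:1→0, f:0→1
  Δ3: e:0→1
  (3Δ to stable)
t=3 Δ0: a=1 e=1 d=0 b=0 c=0 f=1 clk=1
  Δ1: clk:1→0
  (1Δ to stable)
t=4 Δ0: a=1 e=1 d=0 b=0 c=0 f=1 clk=0
  Δ1: clk:0→1
  Δ2: b:0→1, f:1→0
  Δ3: e:1→0
  (3Δ to stable)
t=5 Δ0: a=1 e=0 d=0 b=1 c=0 f=0 clk=1
  Δ1: clk:1→0
  (1Δ to stable)
t=6 Δ0: a=1 e=0 d=0 b=1 c=0 f=0 clk=0
  Δ1: clk:0→1
  Δ2: b:1→0, f:0→1
  Δ3: e:0→1
  (3Δ to stable)
t=7 Δ0: a=1 e=1 d=0 b=0 c=0 f=1 clk=1
  Δ1: clk:1→0
  (1Δ to stable)
t=8 Δ0: a=1 e=1 d=0 b=0 c=0 f=1 clk=0
  Δ1: clk:0→1
  Δ2: b:0→1, f:1→0
  Δ3: e:1→0
  (3Δ to stable)
t=9 Δ0: a=1 e=0 d=0 b=1 c=0 f=0 clk=1
  Δ1: clk:1→0
  (1Δ to stable)
t=10 Δ0: a=1 e=0 d=0 b=1 c=0 f=0 clk=0
  Δ1: clk:0→1
  Δ2: b:1→0, f:0→1
  Δ3: e:0→1
  (3Δ to stable)
t=11 Δ0: a=1 e=1 d=0 b=0 c=0 f=1 clk=1
  Δ1: clk:1→0
  (1Δ to stable)
t=12 Δ0: a=1 e=1 d=0 b=0 c=0 f=1 clk=0
  Δ1: clk:0→1
  Δ2: b:0→1, f:1→0
  Δ3: e:1→0
  (3Δ to stable)
t=13 Δ0: a=1 e=0 d=0 b=1 c=0 f=0 clk=1
  Δ1: clk:1→0
  (1Δ to stable)
t=14 Δ0: a=1 e=0 d=0 b=1 c=0 f=0 clk=0
  Δ1: clk:0→1
  Δ2: b:1→0, f:0→1
  Δ3: e:0→1
  (3Δ to stable)
t=15 Δ0: a=1 e=1 d=0 b=0 c=0 f=1 clk=1
  Δ1: clk:1→0
  (1Δ to stable)
t=16 Δ0: a=1 e=1 d=0 b=0 c=0 f=1 clk=0
  Δ1: clk:0→1
  Δ2: b:0→1, f:1→0
  Δ3: e:1→0
  (3Δ to stable)
t=17 Δ0: a=1 e=0 d=0 b=1 c=0 f=0 clk=1
  Δ1: clk:1→0
  (1Δ to stable)
t=18 Δ0: a=1 e=0 d=0 b=1 c=0 f=0 clk=0
  Δ1: clk:0→1
  Δ2: b:1→0, f:0→1
  Δ3: e:0→1
  (3Δ to stable)
t=19 Δ0: a=1 e=1 d=0 b=0 c=0 f=1 clk=1
  Δ1: clk:1→0
  (1Δ to stable)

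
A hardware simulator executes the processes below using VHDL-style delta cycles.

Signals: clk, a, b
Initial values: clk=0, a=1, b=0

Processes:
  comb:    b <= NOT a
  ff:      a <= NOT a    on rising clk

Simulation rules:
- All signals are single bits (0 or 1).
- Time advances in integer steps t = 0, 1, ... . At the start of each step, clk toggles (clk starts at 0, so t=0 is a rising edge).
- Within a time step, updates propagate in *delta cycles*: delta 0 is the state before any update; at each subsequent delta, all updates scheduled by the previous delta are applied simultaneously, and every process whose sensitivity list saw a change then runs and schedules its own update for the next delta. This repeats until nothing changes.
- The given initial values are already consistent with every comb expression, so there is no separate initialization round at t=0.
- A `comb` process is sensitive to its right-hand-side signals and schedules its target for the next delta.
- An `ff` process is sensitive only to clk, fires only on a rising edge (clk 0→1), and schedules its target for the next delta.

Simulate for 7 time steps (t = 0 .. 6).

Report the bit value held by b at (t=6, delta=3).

[bits: b,clk,a]
t=0: Δ0=001 Δ1=011 Δ2=010 Δ3=110 | 3Δ
t=1: Δ0=110 Δ1=100 | 1Δ
t=2: Δ0=100 Δ1=110 Δ2=111 Δ3=011 | 3Δ
t=3: Δ0=011 Δ1=001 | 1Δ
t=4: Δ0=001 Δ1=011 Δ2=010 Δ3=110 | 3Δ
t=5: Δ0=110 Δ1=100 | 1Δ
t=6: Δ0=100 Δ1=110 Δ2=111 Δ3=011 | 3Δ

0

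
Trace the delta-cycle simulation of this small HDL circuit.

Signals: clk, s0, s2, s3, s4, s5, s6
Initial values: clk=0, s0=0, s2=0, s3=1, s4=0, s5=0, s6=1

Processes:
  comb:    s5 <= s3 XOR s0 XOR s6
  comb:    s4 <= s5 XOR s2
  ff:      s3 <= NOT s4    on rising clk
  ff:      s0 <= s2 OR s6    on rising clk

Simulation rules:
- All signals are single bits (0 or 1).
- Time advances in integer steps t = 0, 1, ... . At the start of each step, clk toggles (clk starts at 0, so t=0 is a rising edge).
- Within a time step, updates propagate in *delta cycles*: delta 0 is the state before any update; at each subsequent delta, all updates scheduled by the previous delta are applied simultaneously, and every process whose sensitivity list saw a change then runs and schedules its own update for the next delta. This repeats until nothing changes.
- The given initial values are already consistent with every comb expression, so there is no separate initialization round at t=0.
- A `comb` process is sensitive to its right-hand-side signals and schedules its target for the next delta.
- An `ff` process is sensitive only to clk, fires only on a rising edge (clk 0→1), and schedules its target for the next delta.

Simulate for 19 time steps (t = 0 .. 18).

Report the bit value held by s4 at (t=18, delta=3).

t=0 Δ0: s6=1 s4=0 s3=1 clk=0 s2=0 s5=0 s0=0
  Δ1: clk:0→1
  Δ2: s0:0→1
  Δ3: s5:0→1
  Δ4: s4:0→1
  (4Δ to stable)
t=1 Δ0: s6=1 s4=1 s3=1 clk=1 s2=0 s5=1 s0=1
  Δ1: clk:1→0
  (1Δ to stable)
t=2 Δ0: s6=1 s4=1 s3=1 clk=0 s2=0 s5=1 s0=1
  Δ1: clk:0→1
  Δ2: s3:1→0
  Δ3: s5:1→0
  Δ4: s4:1→0
  (4Δ to stable)
t=3 Δ0: s6=1 s4=0 s3=0 clk=1 s2=0 s5=0 s0=1
  Δ1: clk:1→0
  (1Δ to stable)
t=4 Δ0: s6=1 s4=0 s3=0 clk=0 s2=0 s5=0 s0=1
  Δ1: clk:0→1
  Δ2: s3:0→1
  Δ3: s5:0→1
  Δ4: s4:0→1
  (4Δ to stable)
t=5 Δ0: s6=1 s4=1 s3=1 clk=1 s2=0 s5=1 s0=1
  Δ1: clk:1→0
  (1Δ to stable)
t=6 Δ0: s6=1 s4=1 s3=1 clk=0 s2=0 s5=1 s0=1
  Δ1: clk:0→1
  Δ2: s3:1→0
  Δ3: s5:1→0
  Δ4: s4:1→0
  (4Δ to stable)
t=7 Δ0: s6=1 s4=0 s3=0 clk=1 s2=0 s5=0 s0=1
  Δ1: clk:1→0
  (1Δ to stable)
t=8 Δ0: s6=1 s4=0 s3=0 clk=0 s2=0 s5=0 s0=1
  Δ1: clk:0→1
  Δ2: s3:0→1
  Δ3: s5:0→1
  Δ4: s4:0→1
  (4Δ to stable)
t=9 Δ0: s6=1 s4=1 s3=1 clk=1 s2=0 s5=1 s0=1
  Δ1: clk:1→0
  (1Δ to stable)
t=10 Δ0: s6=1 s4=1 s3=1 clk=0 s2=0 s5=1 s0=1
  Δ1: clk:0→1
  Δ2: s3:1→0
  Δ3: s5:1→0
  Δ4: s4:1→0
  (4Δ to stable)
t=11 Δ0: s6=1 s4=0 s3=0 clk=1 s2=0 s5=0 s0=1
  Δ1: clk:1→0
  (1Δ to stable)
t=12 Δ0: s6=1 s4=0 s3=0 clk=0 s2=0 s5=0 s0=1
  Δ1: clk:0→1
  Δ2: s3:0→1
  Δ3: s5:0→1
  Δ4: s4:0→1
  (4Δ to stable)
t=13 Δ0: s6=1 s4=1 s3=1 clk=1 s2=0 s5=1 s0=1
  Δ1: clk:1→0
  (1Δ to stable)
t=14 Δ0: s6=1 s4=1 s3=1 clk=0 s2=0 s5=1 s0=1
  Δ1: clk:0→1
  Δ2: s3:1→0
  Δ3: s5:1→0
  Δ4: s4:1→0
  (4Δ to stable)
t=15 Δ0: s6=1 s4=0 s3=0 clk=1 s2=0 s5=0 s0=1
  Δ1: clk:1→0
  (1Δ to stable)
t=16 Δ0: s6=1 s4=0 s3=0 clk=0 s2=0 s5=0 s0=1
  Δ1: clk:0→1
  Δ2: s3:0→1
  Δ3: s5:0→1
  Δ4: s4:0→1
  (4Δ to stable)
t=17 Δ0: s6=1 s4=1 s3=1 clk=1 s2=0 s5=1 s0=1
  Δ1: clk:1→0
  (1Δ to stable)
t=18 Δ0: s6=1 s4=1 s3=1 clk=0 s2=0 s5=1 s0=1
  Δ1: clk:0→1
  Δ2: s3:1→0
  Δ3: s5:1→0
  Δ4: s4:1→0
  (4Δ to stable)

1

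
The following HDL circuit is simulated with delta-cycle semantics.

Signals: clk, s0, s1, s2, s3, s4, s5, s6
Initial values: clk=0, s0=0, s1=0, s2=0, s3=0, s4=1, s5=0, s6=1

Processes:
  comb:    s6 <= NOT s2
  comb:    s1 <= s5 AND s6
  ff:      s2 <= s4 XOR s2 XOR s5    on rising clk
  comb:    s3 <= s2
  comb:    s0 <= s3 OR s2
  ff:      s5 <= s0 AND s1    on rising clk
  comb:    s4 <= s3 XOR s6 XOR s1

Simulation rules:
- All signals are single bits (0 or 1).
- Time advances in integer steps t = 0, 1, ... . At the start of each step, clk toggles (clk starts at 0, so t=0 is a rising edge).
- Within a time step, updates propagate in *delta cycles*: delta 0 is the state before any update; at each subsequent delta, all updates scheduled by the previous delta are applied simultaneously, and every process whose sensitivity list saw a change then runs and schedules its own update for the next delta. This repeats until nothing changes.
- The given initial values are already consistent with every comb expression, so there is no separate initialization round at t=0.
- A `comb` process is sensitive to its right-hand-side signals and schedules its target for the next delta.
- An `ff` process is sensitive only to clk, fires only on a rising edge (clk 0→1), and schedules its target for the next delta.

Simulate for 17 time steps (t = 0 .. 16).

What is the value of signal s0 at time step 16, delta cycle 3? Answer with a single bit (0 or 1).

1

t0.Δ0 s1=0 s0=0 clk=0 s2=0 s5=0 s4=1 s3=0 s6=1
t0.Δ1 s1=0 s0=0 clk=1 s2=0 s5=0 s4=1 s3=0 s6=1
t0.Δ2 s1=0 s0=0 clk=1 s2=1 s5=0 s4=1 s3=0 s6=1
t0.Δ3 s1=0 s0=1 clk=1 s2=1 s5=0 s4=1 s3=1 s6=0
t1.Δ0 s1=0 s0=1 clk=1 s2=1 s5=0 s4=1 s3=1 s6=0
t1.Δ1 s1=0 s0=1 clk=0 s2=1 s5=0 s4=1 s3=1 s6=0
t2.Δ0 s1=0 s0=1 clk=0 s2=1 s5=0 s4=1 s3=1 s6=0
t2.Δ1 s1=0 s0=1 clk=1 s2=1 s5=0 s4=1 s3=1 s6=0
t2.Δ2 s1=0 s0=1 clk=1 s2=0 s5=0 s4=1 s3=1 s6=0
t2.Δ3 s1=0 s0=1 clk=1 s2=0 s5=0 s4=1 s3=0 s6=1
t2.Δ4 s1=0 s0=0 clk=1 s2=0 s5=0 s4=1 s3=0 s6=1
t3.Δ0 s1=0 s0=0 clk=1 s2=0 s5=0 s4=1 s3=0 s6=1
t3.Δ1 s1=0 s0=0 clk=0 s2=0 s5=0 s4=1 s3=0 s6=1
t4.Δ0 s1=0 s0=0 clk=0 s2=0 s5=0 s4=1 s3=0 s6=1
t4.Δ1 s1=0 s0=0 clk=1 s2=0 s5=0 s4=1 s3=0 s6=1
t4.Δ2 s1=0 s0=0 clk=1 s2=1 s5=0 s4=1 s3=0 s6=1
t4.Δ3 s1=0 s0=1 clk=1 s2=1 s5=0 s4=1 s3=1 s6=0
t5.Δ0 s1=0 s0=1 clk=1 s2=1 s5=0 s4=1 s3=1 s6=0
t5.Δ1 s1=0 s0=1 clk=0 s2=1 s5=0 s4=1 s3=1 s6=0
t6.Δ0 s1=0 s0=1 clk=0 s2=1 s5=0 s4=1 s3=1 s6=0
t6.Δ1 s1=0 s0=1 clk=1 s2=1 s5=0 s4=1 s3=1 s6=0
t6.Δ2 s1=0 s0=1 clk=1 s2=0 s5=0 s4=1 s3=1 s6=0
t6.Δ3 s1=0 s0=1 clk=1 s2=0 s5=0 s4=1 s3=0 s6=1
t6.Δ4 s1=0 s0=0 clk=1 s2=0 s5=0 s4=1 s3=0 s6=1
t7.Δ0 s1=0 s0=0 clk=1 s2=0 s5=0 s4=1 s3=0 s6=1
t7.Δ1 s1=0 s0=0 clk=0 s2=0 s5=0 s4=1 s3=0 s6=1
t8.Δ0 s1=0 s0=0 clk=0 s2=0 s5=0 s4=1 s3=0 s6=1
t8.Δ1 s1=0 s0=0 clk=1 s2=0 s5=0 s4=1 s3=0 s6=1
t8.Δ2 s1=0 s0=0 clk=1 s2=1 s5=0 s4=1 s3=0 s6=1
t8.Δ3 s1=0 s0=1 clk=1 s2=1 s5=0 s4=1 s3=1 s6=0
t9.Δ0 s1=0 s0=1 clk=1 s2=1 s5=0 s4=1 s3=1 s6=0
t9.Δ1 s1=0 s0=1 clk=0 s2=1 s5=0 s4=1 s3=1 s6=0
t10.Δ0 s1=0 s0=1 clk=0 s2=1 s5=0 s4=1 s3=1 s6=0
t10.Δ1 s1=0 s0=1 clk=1 s2=1 s5=0 s4=1 s3=1 s6=0
t10.Δ2 s1=0 s0=1 clk=1 s2=0 s5=0 s4=1 s3=1 s6=0
t10.Δ3 s1=0 s0=1 clk=1 s2=0 s5=0 s4=1 s3=0 s6=1
t10.Δ4 s1=0 s0=0 clk=1 s2=0 s5=0 s4=1 s3=0 s6=1
t11.Δ0 s1=0 s0=0 clk=1 s2=0 s5=0 s4=1 s3=0 s6=1
t11.Δ1 s1=0 s0=0 clk=0 s2=0 s5=0 s4=1 s3=0 s6=1
t12.Δ0 s1=0 s0=0 clk=0 s2=0 s5=0 s4=1 s3=0 s6=1
t12.Δ1 s1=0 s0=0 clk=1 s2=0 s5=0 s4=1 s3=0 s6=1
t12.Δ2 s1=0 s0=0 clk=1 s2=1 s5=0 s4=1 s3=0 s6=1
t12.Δ3 s1=0 s0=1 clk=1 s2=1 s5=0 s4=1 s3=1 s6=0
t13.Δ0 s1=0 s0=1 clk=1 s2=1 s5=0 s4=1 s3=1 s6=0
t13.Δ1 s1=0 s0=1 clk=0 s2=1 s5=0 s4=1 s3=1 s6=0
t14.Δ0 s1=0 s0=1 clk=0 s2=1 s5=0 s4=1 s3=1 s6=0
t14.Δ1 s1=0 s0=1 clk=1 s2=1 s5=0 s4=1 s3=1 s6=0
t14.Δ2 s1=0 s0=1 clk=1 s2=0 s5=0 s4=1 s3=1 s6=0
t14.Δ3 s1=0 s0=1 clk=1 s2=0 s5=0 s4=1 s3=0 s6=1
t14.Δ4 s1=0 s0=0 clk=1 s2=0 s5=0 s4=1 s3=0 s6=1
t15.Δ0 s1=0 s0=0 clk=1 s2=0 s5=0 s4=1 s3=0 s6=1
t15.Δ1 s1=0 s0=0 clk=0 s2=0 s5=0 s4=1 s3=0 s6=1
t16.Δ0 s1=0 s0=0 clk=0 s2=0 s5=0 s4=1 s3=0 s6=1
t16.Δ1 s1=0 s0=0 clk=1 s2=0 s5=0 s4=1 s3=0 s6=1
t16.Δ2 s1=0 s0=0 clk=1 s2=1 s5=0 s4=1 s3=0 s6=1
t16.Δ3 s1=0 s0=1 clk=1 s2=1 s5=0 s4=1 s3=1 s6=0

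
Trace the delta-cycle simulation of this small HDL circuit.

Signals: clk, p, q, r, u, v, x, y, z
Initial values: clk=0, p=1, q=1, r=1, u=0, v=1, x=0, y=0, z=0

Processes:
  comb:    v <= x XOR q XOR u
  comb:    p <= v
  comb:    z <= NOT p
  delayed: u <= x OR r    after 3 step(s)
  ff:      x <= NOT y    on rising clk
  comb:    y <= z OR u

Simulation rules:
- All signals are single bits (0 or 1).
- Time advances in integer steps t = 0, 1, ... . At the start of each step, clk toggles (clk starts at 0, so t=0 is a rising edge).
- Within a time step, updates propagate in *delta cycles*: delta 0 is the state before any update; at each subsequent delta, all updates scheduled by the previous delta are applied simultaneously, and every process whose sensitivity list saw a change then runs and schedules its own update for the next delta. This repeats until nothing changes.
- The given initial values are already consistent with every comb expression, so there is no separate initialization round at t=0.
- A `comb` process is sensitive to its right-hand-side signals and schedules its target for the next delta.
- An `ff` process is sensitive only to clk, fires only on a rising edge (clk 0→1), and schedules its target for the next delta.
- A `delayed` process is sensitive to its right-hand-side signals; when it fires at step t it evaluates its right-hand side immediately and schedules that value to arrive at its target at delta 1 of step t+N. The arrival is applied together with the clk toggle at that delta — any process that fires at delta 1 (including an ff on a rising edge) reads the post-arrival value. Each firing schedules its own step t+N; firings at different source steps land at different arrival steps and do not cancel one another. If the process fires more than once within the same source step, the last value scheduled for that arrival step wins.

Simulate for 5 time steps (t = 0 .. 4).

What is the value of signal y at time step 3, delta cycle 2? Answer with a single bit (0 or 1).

1

t0.Δ0 r=1 u=0 y=0 z=0 q=1 v=1 x=0 p=1 clk=0
t0.Δ1 r=1 u=0 y=0 z=0 q=1 v=1 x=0 p=1 clk=1
t0.Δ2 r=1 u=0 y=0 z=0 q=1 v=1 x=1 p=1 clk=1
t0.Δ3 r=1 u=0 y=0 z=0 q=1 v=0 x=1 p=1 clk=1
t0.Δ4 r=1 u=0 y=0 z=0 q=1 v=0 x=1 p=0 clk=1
t0.Δ5 r=1 u=0 y=0 z=1 q=1 v=0 x=1 p=0 clk=1
t0.Δ6 r=1 u=0 y=1 z=1 q=1 v=0 x=1 p=0 clk=1
t1.Δ0 r=1 u=0 y=1 z=1 q=1 v=0 x=1 p=0 clk=1
t1.Δ1 r=1 u=0 y=1 z=1 q=1 v=0 x=1 p=0 clk=0
t2.Δ0 r=1 u=0 y=1 z=1 q=1 v=0 x=1 p=0 clk=0
t2.Δ1 r=1 u=0 y=1 z=1 q=1 v=0 x=1 p=0 clk=1
t2.Δ2 r=1 u=0 y=1 z=1 q=1 v=0 x=0 p=0 clk=1
t2.Δ3 r=1 u=0 y=1 z=1 q=1 v=1 x=0 p=0 clk=1
t2.Δ4 r=1 u=0 y=1 z=1 q=1 v=1 x=0 p=1 clk=1
t2.Δ5 r=1 u=0 y=1 z=0 q=1 v=1 x=0 p=1 clk=1
t2.Δ6 r=1 u=0 y=0 z=0 q=1 v=1 x=0 p=1 clk=1
t3.Δ0 r=1 u=0 y=0 z=0 q=1 v=1 x=0 p=1 clk=1
t3.Δ1 r=1 u=1 y=0 z=0 q=1 v=1 x=0 p=1 clk=0
t3.Δ2 r=1 u=1 y=1 z=0 q=1 v=0 x=0 p=1 clk=0
t3.Δ3 r=1 u=1 y=1 z=0 q=1 v=0 x=0 p=0 clk=0
t3.Δ4 r=1 u=1 y=1 z=1 q=1 v=0 x=0 p=0 clk=0
t4.Δ0 r=1 u=1 y=1 z=1 q=1 v=0 x=0 p=0 clk=0
t4.Δ1 r=1 u=1 y=1 z=1 q=1 v=0 x=0 p=0 clk=1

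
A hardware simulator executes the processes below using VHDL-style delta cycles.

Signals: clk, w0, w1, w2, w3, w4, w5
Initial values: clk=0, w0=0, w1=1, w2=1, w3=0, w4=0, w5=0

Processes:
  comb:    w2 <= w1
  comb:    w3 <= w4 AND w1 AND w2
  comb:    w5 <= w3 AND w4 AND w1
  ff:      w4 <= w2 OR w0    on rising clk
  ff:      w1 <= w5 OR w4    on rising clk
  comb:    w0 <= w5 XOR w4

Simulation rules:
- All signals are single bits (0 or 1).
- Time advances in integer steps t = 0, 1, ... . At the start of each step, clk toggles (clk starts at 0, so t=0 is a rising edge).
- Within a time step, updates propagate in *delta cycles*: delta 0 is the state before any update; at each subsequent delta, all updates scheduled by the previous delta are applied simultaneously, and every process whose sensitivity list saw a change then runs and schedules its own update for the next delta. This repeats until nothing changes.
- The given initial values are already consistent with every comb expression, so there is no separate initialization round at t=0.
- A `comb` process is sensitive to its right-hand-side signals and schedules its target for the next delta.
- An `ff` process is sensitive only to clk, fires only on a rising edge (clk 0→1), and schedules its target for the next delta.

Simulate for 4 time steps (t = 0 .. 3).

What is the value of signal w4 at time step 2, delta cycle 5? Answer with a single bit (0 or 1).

1

t=0 Δ0: w4=0 clk=0 w0=0 w5=0 w1=1 w3=0 w2=1
  Δ1: clk:0→1
  Δ2: w4:0→1, w1:1→0
  Δ3: w0:0→1, w2:1→0
  (3Δ to stable)
t=1 Δ0: w4=1 clk=1 w0=1 w5=0 w1=0 w3=0 w2=0
  Δ1: clk:1→0
  (1Δ to stable)
t=2 Δ0: w4=1 clk=0 w0=1 w5=0 w1=0 w3=0 w2=0
  Δ1: clk:0→1
  Δ2: w1:0→1
  Δ3: w2:0→1
  Δ4: w3:0→1
  Δ5: w5:0→1
  Δ6: w0:1→0
  (6Δ to stable)
t=3 Δ0: w4=1 clk=1 w0=0 w5=1 w1=1 w3=1 w2=1
  Δ1: clk:1→0
  (1Δ to stable)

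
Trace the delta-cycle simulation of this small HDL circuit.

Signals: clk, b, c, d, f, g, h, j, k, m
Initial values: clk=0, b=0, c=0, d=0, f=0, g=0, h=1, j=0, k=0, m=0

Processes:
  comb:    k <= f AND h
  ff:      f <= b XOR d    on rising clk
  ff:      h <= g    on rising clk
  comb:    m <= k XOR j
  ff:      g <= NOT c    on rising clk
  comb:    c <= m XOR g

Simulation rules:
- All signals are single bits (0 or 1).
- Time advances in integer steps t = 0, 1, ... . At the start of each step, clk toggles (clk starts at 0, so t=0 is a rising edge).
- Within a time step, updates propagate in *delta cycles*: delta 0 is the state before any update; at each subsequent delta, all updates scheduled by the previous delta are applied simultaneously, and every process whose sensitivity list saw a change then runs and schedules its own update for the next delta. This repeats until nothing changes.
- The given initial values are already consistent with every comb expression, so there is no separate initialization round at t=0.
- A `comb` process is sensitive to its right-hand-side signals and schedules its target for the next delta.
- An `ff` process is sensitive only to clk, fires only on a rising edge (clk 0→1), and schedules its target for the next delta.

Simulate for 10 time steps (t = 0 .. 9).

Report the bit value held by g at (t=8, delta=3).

1

t0.Δ0 f=0 b=0 c=0 j=0 k=0 g=0 d=0 m=0 clk=0 h=1
t0.Δ1 f=0 b=0 c=0 j=0 k=0 g=0 d=0 m=0 clk=1 h=1
t0.Δ2 f=0 b=0 c=0 j=0 k=0 g=1 d=0 m=0 clk=1 h=0
t0.Δ3 f=0 b=0 c=1 j=0 k=0 g=1 d=0 m=0 clk=1 h=0
t1.Δ0 f=0 b=0 c=1 j=0 k=0 g=1 d=0 m=0 clk=1 h=0
t1.Δ1 f=0 b=0 c=1 j=0 k=0 g=1 d=0 m=0 clk=0 h=0
t2.Δ0 f=0 b=0 c=1 j=0 k=0 g=1 d=0 m=0 clk=0 h=0
t2.Δ1 f=0 b=0 c=1 j=0 k=0 g=1 d=0 m=0 clk=1 h=0
t2.Δ2 f=0 b=0 c=1 j=0 k=0 g=0 d=0 m=0 clk=1 h=1
t2.Δ3 f=0 b=0 c=0 j=0 k=0 g=0 d=0 m=0 clk=1 h=1
t3.Δ0 f=0 b=0 c=0 j=0 k=0 g=0 d=0 m=0 clk=1 h=1
t3.Δ1 f=0 b=0 c=0 j=0 k=0 g=0 d=0 m=0 clk=0 h=1
t4.Δ0 f=0 b=0 c=0 j=0 k=0 g=0 d=0 m=0 clk=0 h=1
t4.Δ1 f=0 b=0 c=0 j=0 k=0 g=0 d=0 m=0 clk=1 h=1
t4.Δ2 f=0 b=0 c=0 j=0 k=0 g=1 d=0 m=0 clk=1 h=0
t4.Δ3 f=0 b=0 c=1 j=0 k=0 g=1 d=0 m=0 clk=1 h=0
t5.Δ0 f=0 b=0 c=1 j=0 k=0 g=1 d=0 m=0 clk=1 h=0
t5.Δ1 f=0 b=0 c=1 j=0 k=0 g=1 d=0 m=0 clk=0 h=0
t6.Δ0 f=0 b=0 c=1 j=0 k=0 g=1 d=0 m=0 clk=0 h=0
t6.Δ1 f=0 b=0 c=1 j=0 k=0 g=1 d=0 m=0 clk=1 h=0
t6.Δ2 f=0 b=0 c=1 j=0 k=0 g=0 d=0 m=0 clk=1 h=1
t6.Δ3 f=0 b=0 c=0 j=0 k=0 g=0 d=0 m=0 clk=1 h=1
t7.Δ0 f=0 b=0 c=0 j=0 k=0 g=0 d=0 m=0 clk=1 h=1
t7.Δ1 f=0 b=0 c=0 j=0 k=0 g=0 d=0 m=0 clk=0 h=1
t8.Δ0 f=0 b=0 c=0 j=0 k=0 g=0 d=0 m=0 clk=0 h=1
t8.Δ1 f=0 b=0 c=0 j=0 k=0 g=0 d=0 m=0 clk=1 h=1
t8.Δ2 f=0 b=0 c=0 j=0 k=0 g=1 d=0 m=0 clk=1 h=0
t8.Δ3 f=0 b=0 c=1 j=0 k=0 g=1 d=0 m=0 clk=1 h=0
t9.Δ0 f=0 b=0 c=1 j=0 k=0 g=1 d=0 m=0 clk=1 h=0
t9.Δ1 f=0 b=0 c=1 j=0 k=0 g=1 d=0 m=0 clk=0 h=0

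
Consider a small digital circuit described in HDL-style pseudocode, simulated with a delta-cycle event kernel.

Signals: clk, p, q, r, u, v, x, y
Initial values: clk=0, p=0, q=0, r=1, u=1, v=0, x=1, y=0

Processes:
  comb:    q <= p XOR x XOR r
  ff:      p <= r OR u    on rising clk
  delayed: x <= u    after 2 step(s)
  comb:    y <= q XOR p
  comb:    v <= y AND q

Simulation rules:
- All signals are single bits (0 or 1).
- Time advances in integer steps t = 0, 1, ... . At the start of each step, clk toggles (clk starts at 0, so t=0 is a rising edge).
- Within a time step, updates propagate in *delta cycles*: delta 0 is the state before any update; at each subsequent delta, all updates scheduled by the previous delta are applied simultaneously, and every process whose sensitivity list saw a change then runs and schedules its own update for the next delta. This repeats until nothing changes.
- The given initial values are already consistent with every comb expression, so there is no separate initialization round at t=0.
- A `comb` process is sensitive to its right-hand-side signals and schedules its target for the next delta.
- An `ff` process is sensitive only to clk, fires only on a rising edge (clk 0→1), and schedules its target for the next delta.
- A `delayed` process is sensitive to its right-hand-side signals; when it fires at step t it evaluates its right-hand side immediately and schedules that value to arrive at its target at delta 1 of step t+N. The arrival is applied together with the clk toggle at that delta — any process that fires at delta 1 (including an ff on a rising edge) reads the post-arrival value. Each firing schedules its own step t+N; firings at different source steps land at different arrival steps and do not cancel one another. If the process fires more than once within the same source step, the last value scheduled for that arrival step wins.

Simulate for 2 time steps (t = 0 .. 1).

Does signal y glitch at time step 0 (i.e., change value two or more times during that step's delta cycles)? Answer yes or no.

[bits: clk,v,r,u,y,x,p,q]
t=0: Δ0=00110100 Δ1=10110100 Δ2=10110110 Δ3=10111111 Δ4=11110111 Δ5=10110111 | 5Δ
t=1: Δ0=10110111 Δ1=00110111 | 1Δ

yes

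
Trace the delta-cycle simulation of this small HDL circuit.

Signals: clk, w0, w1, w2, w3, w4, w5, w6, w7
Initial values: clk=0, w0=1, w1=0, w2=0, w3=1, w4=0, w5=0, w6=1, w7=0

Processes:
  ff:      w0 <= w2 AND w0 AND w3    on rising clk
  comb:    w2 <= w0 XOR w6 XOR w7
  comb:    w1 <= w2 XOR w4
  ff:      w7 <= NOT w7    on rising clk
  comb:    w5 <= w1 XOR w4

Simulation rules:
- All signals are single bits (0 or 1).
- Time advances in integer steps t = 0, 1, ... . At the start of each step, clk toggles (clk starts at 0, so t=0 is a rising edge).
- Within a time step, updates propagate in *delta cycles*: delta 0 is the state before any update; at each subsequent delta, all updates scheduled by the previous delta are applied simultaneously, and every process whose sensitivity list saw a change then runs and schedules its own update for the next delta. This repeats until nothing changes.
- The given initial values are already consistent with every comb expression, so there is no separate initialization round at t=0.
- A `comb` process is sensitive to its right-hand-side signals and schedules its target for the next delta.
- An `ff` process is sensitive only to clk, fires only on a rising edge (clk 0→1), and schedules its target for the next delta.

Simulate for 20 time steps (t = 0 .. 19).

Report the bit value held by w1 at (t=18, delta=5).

t0.Δ0 w3=1 w4=0 clk=0 w1=0 w5=0 w0=1 w7=0 w2=0 w6=1
t0.Δ1 w3=1 w4=0 clk=1 w1=0 w5=0 w0=1 w7=0 w2=0 w6=1
t0.Δ2 w3=1 w4=0 clk=1 w1=0 w5=0 w0=0 w7=1 w2=0 w6=1
t1.Δ0 w3=1 w4=0 clk=1 w1=0 w5=0 w0=0 w7=1 w2=0 w6=1
t1.Δ1 w3=1 w4=0 clk=0 w1=0 w5=0 w0=0 w7=1 w2=0 w6=1
t2.Δ0 w3=1 w4=0 clk=0 w1=0 w5=0 w0=0 w7=1 w2=0 w6=1
t2.Δ1 w3=1 w4=0 clk=1 w1=0 w5=0 w0=0 w7=1 w2=0 w6=1
t2.Δ2 w3=1 w4=0 clk=1 w1=0 w5=0 w0=0 w7=0 w2=0 w6=1
t2.Δ3 w3=1 w4=0 clk=1 w1=0 w5=0 w0=0 w7=0 w2=1 w6=1
t2.Δ4 w3=1 w4=0 clk=1 w1=1 w5=0 w0=0 w7=0 w2=1 w6=1
t2.Δ5 w3=1 w4=0 clk=1 w1=1 w5=1 w0=0 w7=0 w2=1 w6=1
t3.Δ0 w3=1 w4=0 clk=1 w1=1 w5=1 w0=0 w7=0 w2=1 w6=1
t3.Δ1 w3=1 w4=0 clk=0 w1=1 w5=1 w0=0 w7=0 w2=1 w6=1
t4.Δ0 w3=1 w4=0 clk=0 w1=1 w5=1 w0=0 w7=0 w2=1 w6=1
t4.Δ1 w3=1 w4=0 clk=1 w1=1 w5=1 w0=0 w7=0 w2=1 w6=1
t4.Δ2 w3=1 w4=0 clk=1 w1=1 w5=1 w0=0 w7=1 w2=1 w6=1
t4.Δ3 w3=1 w4=0 clk=1 w1=1 w5=1 w0=0 w7=1 w2=0 w6=1
t4.Δ4 w3=1 w4=0 clk=1 w1=0 w5=1 w0=0 w7=1 w2=0 w6=1
t4.Δ5 w3=1 w4=0 clk=1 w1=0 w5=0 w0=0 w7=1 w2=0 w6=1
t5.Δ0 w3=1 w4=0 clk=1 w1=0 w5=0 w0=0 w7=1 w2=0 w6=1
t5.Δ1 w3=1 w4=0 clk=0 w1=0 w5=0 w0=0 w7=1 w2=0 w6=1
t6.Δ0 w3=1 w4=0 clk=0 w1=0 w5=0 w0=0 w7=1 w2=0 w6=1
t6.Δ1 w3=1 w4=0 clk=1 w1=0 w5=0 w0=0 w7=1 w2=0 w6=1
t6.Δ2 w3=1 w4=0 clk=1 w1=0 w5=0 w0=0 w7=0 w2=0 w6=1
t6.Δ3 w3=1 w4=0 clk=1 w1=0 w5=0 w0=0 w7=0 w2=1 w6=1
t6.Δ4 w3=1 w4=0 clk=1 w1=1 w5=0 w0=0 w7=0 w2=1 w6=1
t6.Δ5 w3=1 w4=0 clk=1 w1=1 w5=1 w0=0 w7=0 w2=1 w6=1
t7.Δ0 w3=1 w4=0 clk=1 w1=1 w5=1 w0=0 w7=0 w2=1 w6=1
t7.Δ1 w3=1 w4=0 clk=0 w1=1 w5=1 w0=0 w7=0 w2=1 w6=1
t8.Δ0 w3=1 w4=0 clk=0 w1=1 w5=1 w0=0 w7=0 w2=1 w6=1
t8.Δ1 w3=1 w4=0 clk=1 w1=1 w5=1 w0=0 w7=0 w2=1 w6=1
t8.Δ2 w3=1 w4=0 clk=1 w1=1 w5=1 w0=0 w7=1 w2=1 w6=1
t8.Δ3 w3=1 w4=0 clk=1 w1=1 w5=1 w0=0 w7=1 w2=0 w6=1
t8.Δ4 w3=1 w4=0 clk=1 w1=0 w5=1 w0=0 w7=1 w2=0 w6=1
t8.Δ5 w3=1 w4=0 clk=1 w1=0 w5=0 w0=0 w7=1 w2=0 w6=1
t9.Δ0 w3=1 w4=0 clk=1 w1=0 w5=0 w0=0 w7=1 w2=0 w6=1
t9.Δ1 w3=1 w4=0 clk=0 w1=0 w5=0 w0=0 w7=1 w2=0 w6=1
t10.Δ0 w3=1 w4=0 clk=0 w1=0 w5=0 w0=0 w7=1 w2=0 w6=1
t10.Δ1 w3=1 w4=0 clk=1 w1=0 w5=0 w0=0 w7=1 w2=0 w6=1
t10.Δ2 w3=1 w4=0 clk=1 w1=0 w5=0 w0=0 w7=0 w2=0 w6=1
t10.Δ3 w3=1 w4=0 clk=1 w1=0 w5=0 w0=0 w7=0 w2=1 w6=1
t10.Δ4 w3=1 w4=0 clk=1 w1=1 w5=0 w0=0 w7=0 w2=1 w6=1
t10.Δ5 w3=1 w4=0 clk=1 w1=1 w5=1 w0=0 w7=0 w2=1 w6=1
t11.Δ0 w3=1 w4=0 clk=1 w1=1 w5=1 w0=0 w7=0 w2=1 w6=1
t11.Δ1 w3=1 w4=0 clk=0 w1=1 w5=1 w0=0 w7=0 w2=1 w6=1
t12.Δ0 w3=1 w4=0 clk=0 w1=1 w5=1 w0=0 w7=0 w2=1 w6=1
t12.Δ1 w3=1 w4=0 clk=1 w1=1 w5=1 w0=0 w7=0 w2=1 w6=1
t12.Δ2 w3=1 w4=0 clk=1 w1=1 w5=1 w0=0 w7=1 w2=1 w6=1
t12.Δ3 w3=1 w4=0 clk=1 w1=1 w5=1 w0=0 w7=1 w2=0 w6=1
t12.Δ4 w3=1 w4=0 clk=1 w1=0 w5=1 w0=0 w7=1 w2=0 w6=1
t12.Δ5 w3=1 w4=0 clk=1 w1=0 w5=0 w0=0 w7=1 w2=0 w6=1
t13.Δ0 w3=1 w4=0 clk=1 w1=0 w5=0 w0=0 w7=1 w2=0 w6=1
t13.Δ1 w3=1 w4=0 clk=0 w1=0 w5=0 w0=0 w7=1 w2=0 w6=1
t14.Δ0 w3=1 w4=0 clk=0 w1=0 w5=0 w0=0 w7=1 w2=0 w6=1
t14.Δ1 w3=1 w4=0 clk=1 w1=0 w5=0 w0=0 w7=1 w2=0 w6=1
t14.Δ2 w3=1 w4=0 clk=1 w1=0 w5=0 w0=0 w7=0 w2=0 w6=1
t14.Δ3 w3=1 w4=0 clk=1 w1=0 w5=0 w0=0 w7=0 w2=1 w6=1
t14.Δ4 w3=1 w4=0 clk=1 w1=1 w5=0 w0=0 w7=0 w2=1 w6=1
t14.Δ5 w3=1 w4=0 clk=1 w1=1 w5=1 w0=0 w7=0 w2=1 w6=1
t15.Δ0 w3=1 w4=0 clk=1 w1=1 w5=1 w0=0 w7=0 w2=1 w6=1
t15.Δ1 w3=1 w4=0 clk=0 w1=1 w5=1 w0=0 w7=0 w2=1 w6=1
t16.Δ0 w3=1 w4=0 clk=0 w1=1 w5=1 w0=0 w7=0 w2=1 w6=1
t16.Δ1 w3=1 w4=0 clk=1 w1=1 w5=1 w0=0 w7=0 w2=1 w6=1
t16.Δ2 w3=1 w4=0 clk=1 w1=1 w5=1 w0=0 w7=1 w2=1 w6=1
t16.Δ3 w3=1 w4=0 clk=1 w1=1 w5=1 w0=0 w7=1 w2=0 w6=1
t16.Δ4 w3=1 w4=0 clk=1 w1=0 w5=1 w0=0 w7=1 w2=0 w6=1
t16.Δ5 w3=1 w4=0 clk=1 w1=0 w5=0 w0=0 w7=1 w2=0 w6=1
t17.Δ0 w3=1 w4=0 clk=1 w1=0 w5=0 w0=0 w7=1 w2=0 w6=1
t17.Δ1 w3=1 w4=0 clk=0 w1=0 w5=0 w0=0 w7=1 w2=0 w6=1
t18.Δ0 w3=1 w4=0 clk=0 w1=0 w5=0 w0=0 w7=1 w2=0 w6=1
t18.Δ1 w3=1 w4=0 clk=1 w1=0 w5=0 w0=0 w7=1 w2=0 w6=1
t18.Δ2 w3=1 w4=0 clk=1 w1=0 w5=0 w0=0 w7=0 w2=0 w6=1
t18.Δ3 w3=1 w4=0 clk=1 w1=0 w5=0 w0=0 w7=0 w2=1 w6=1
t18.Δ4 w3=1 w4=0 clk=1 w1=1 w5=0 w0=0 w7=0 w2=1 w6=1
t18.Δ5 w3=1 w4=0 clk=1 w1=1 w5=1 w0=0 w7=0 w2=1 w6=1
t19.Δ0 w3=1 w4=0 clk=1 w1=1 w5=1 w0=0 w7=0 w2=1 w6=1
t19.Δ1 w3=1 w4=0 clk=0 w1=1 w5=1 w0=0 w7=0 w2=1 w6=1

1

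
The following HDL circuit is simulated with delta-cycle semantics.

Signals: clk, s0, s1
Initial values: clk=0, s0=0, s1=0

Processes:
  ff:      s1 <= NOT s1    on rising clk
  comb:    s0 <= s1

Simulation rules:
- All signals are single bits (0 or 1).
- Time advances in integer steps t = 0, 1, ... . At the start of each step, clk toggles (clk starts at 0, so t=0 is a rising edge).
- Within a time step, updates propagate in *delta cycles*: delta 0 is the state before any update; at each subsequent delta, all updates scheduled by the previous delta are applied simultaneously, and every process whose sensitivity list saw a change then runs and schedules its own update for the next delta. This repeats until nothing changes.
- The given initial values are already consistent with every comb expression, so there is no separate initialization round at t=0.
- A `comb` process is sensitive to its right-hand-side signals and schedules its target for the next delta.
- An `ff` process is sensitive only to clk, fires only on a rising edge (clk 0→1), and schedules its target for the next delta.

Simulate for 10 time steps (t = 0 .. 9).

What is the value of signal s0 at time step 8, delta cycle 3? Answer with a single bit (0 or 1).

1

t=0 Δ0: s1=0 clk=0 s0=0
  Δ1: clk:0→1
  Δ2: s1:0→1
  Δ3: s0:0→1
  (3Δ to stable)
t=1 Δ0: s1=1 clk=1 s0=1
  Δ1: clk:1→0
  (1Δ to stable)
t=2 Δ0: s1=1 clk=0 s0=1
  Δ1: clk:0→1
  Δ2: s1:1→0
  Δ3: s0:1→0
  (3Δ to stable)
t=3 Δ0: s1=0 clk=1 s0=0
  Δ1: clk:1→0
  (1Δ to stable)
t=4 Δ0: s1=0 clk=0 s0=0
  Δ1: clk:0→1
  Δ2: s1:0→1
  Δ3: s0:0→1
  (3Δ to stable)
t=5 Δ0: s1=1 clk=1 s0=1
  Δ1: clk:1→0
  (1Δ to stable)
t=6 Δ0: s1=1 clk=0 s0=1
  Δ1: clk:0→1
  Δ2: s1:1→0
  Δ3: s0:1→0
  (3Δ to stable)
t=7 Δ0: s1=0 clk=1 s0=0
  Δ1: clk:1→0
  (1Δ to stable)
t=8 Δ0: s1=0 clk=0 s0=0
  Δ1: clk:0→1
  Δ2: s1:0→1
  Δ3: s0:0→1
  (3Δ to stable)
t=9 Δ0: s1=1 clk=1 s0=1
  Δ1: clk:1→0
  (1Δ to stable)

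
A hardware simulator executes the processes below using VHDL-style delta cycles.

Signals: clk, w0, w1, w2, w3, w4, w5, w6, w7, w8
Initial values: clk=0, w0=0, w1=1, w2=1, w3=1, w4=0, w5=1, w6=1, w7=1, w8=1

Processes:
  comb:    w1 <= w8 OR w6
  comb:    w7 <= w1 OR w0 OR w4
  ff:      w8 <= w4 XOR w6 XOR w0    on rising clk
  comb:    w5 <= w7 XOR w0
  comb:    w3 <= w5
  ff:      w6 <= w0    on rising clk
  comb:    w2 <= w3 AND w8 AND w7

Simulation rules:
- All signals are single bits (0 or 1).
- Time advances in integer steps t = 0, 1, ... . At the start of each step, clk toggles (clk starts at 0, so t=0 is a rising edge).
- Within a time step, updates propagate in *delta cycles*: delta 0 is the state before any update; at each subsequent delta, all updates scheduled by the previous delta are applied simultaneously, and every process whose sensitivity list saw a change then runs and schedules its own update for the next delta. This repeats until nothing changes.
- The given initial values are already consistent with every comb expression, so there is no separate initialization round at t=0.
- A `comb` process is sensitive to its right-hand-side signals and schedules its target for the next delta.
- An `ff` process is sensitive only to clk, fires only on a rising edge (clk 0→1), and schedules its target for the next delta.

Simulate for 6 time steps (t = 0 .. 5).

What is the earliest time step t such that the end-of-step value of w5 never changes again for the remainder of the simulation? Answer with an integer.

t0.Δ0 w2=1 w4=0 w5=1 w0=0 w3=1 w6=1 w7=1 w1=1 w8=1 clk=0
t0.Δ1 w2=1 w4=0 w5=1 w0=0 w3=1 w6=1 w7=1 w1=1 w8=1 clk=1
t0.Δ2 w2=1 w4=0 w5=1 w0=0 w3=1 w6=0 w7=1 w1=1 w8=1 clk=1
t1.Δ0 w2=1 w4=0 w5=1 w0=0 w3=1 w6=0 w7=1 w1=1 w8=1 clk=1
t1.Δ1 w2=1 w4=0 w5=1 w0=0 w3=1 w6=0 w7=1 w1=1 w8=1 clk=0
t2.Δ0 w2=1 w4=0 w5=1 w0=0 w3=1 w6=0 w7=1 w1=1 w8=1 clk=0
t2.Δ1 w2=1 w4=0 w5=1 w0=0 w3=1 w6=0 w7=1 w1=1 w8=1 clk=1
t2.Δ2 w2=1 w4=0 w5=1 w0=0 w3=1 w6=0 w7=1 w1=1 w8=0 clk=1
t2.Δ3 w2=0 w4=0 w5=1 w0=0 w3=1 w6=0 w7=1 w1=0 w8=0 clk=1
t2.Δ4 w2=0 w4=0 w5=1 w0=0 w3=1 w6=0 w7=0 w1=0 w8=0 clk=1
t2.Δ5 w2=0 w4=0 w5=0 w0=0 w3=1 w6=0 w7=0 w1=0 w8=0 clk=1
t2.Δ6 w2=0 w4=0 w5=0 w0=0 w3=0 w6=0 w7=0 w1=0 w8=0 clk=1
t3.Δ0 w2=0 w4=0 w5=0 w0=0 w3=0 w6=0 w7=0 w1=0 w8=0 clk=1
t3.Δ1 w2=0 w4=0 w5=0 w0=0 w3=0 w6=0 w7=0 w1=0 w8=0 clk=0
t4.Δ0 w2=0 w4=0 w5=0 w0=0 w3=0 w6=0 w7=0 w1=0 w8=0 clk=0
t4.Δ1 w2=0 w4=0 w5=0 w0=0 w3=0 w6=0 w7=0 w1=0 w8=0 clk=1
t5.Δ0 w2=0 w4=0 w5=0 w0=0 w3=0 w6=0 w7=0 w1=0 w8=0 clk=1
t5.Δ1 w2=0 w4=0 w5=0 w0=0 w3=0 w6=0 w7=0 w1=0 w8=0 clk=0

2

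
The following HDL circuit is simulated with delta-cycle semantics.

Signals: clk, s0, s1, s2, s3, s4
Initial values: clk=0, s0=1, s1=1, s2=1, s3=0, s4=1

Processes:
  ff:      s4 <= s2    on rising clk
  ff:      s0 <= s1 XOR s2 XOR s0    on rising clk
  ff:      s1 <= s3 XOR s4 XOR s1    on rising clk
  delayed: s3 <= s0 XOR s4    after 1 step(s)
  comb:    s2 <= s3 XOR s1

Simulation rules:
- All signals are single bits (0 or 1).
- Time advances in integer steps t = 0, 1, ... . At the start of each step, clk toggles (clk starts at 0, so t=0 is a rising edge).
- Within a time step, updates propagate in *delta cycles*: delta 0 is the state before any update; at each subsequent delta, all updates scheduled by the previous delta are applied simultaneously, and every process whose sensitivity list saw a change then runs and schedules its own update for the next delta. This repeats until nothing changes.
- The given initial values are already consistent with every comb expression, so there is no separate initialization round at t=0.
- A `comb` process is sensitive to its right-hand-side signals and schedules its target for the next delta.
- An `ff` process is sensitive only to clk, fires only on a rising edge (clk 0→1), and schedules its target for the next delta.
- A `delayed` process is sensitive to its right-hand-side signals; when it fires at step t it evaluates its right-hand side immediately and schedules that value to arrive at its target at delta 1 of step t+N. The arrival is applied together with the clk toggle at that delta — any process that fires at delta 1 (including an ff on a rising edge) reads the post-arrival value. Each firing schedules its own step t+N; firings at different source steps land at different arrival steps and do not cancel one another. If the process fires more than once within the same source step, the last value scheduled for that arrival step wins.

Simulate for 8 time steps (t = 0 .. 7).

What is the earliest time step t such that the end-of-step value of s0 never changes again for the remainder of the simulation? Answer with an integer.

4

[bits: s4,s1,s2,clk,s0,s3]
t=0: Δ0=111010 Δ1=111110 Δ2=101110 Δ3=100110 | 3Δ
t=1: Δ0=100110 Δ1=100010 | 1Δ
t=2: Δ0=100010 Δ1=100110 Δ2=010110 Δ3=011110 | 3Δ
t=3: Δ0=011110 Δ1=011011 Δ2=010011 | 2Δ
t=4: Δ0=010011 Δ1=010111 Δ2=000101 Δ3=001101 | 3Δ
t=5: Δ0=001101 Δ1=001000 Δ2=000000 | 2Δ
t=6: Δ0=000000 Δ1=000100 | 1Δ
t=7: Δ0=000100 Δ1=000000 | 1Δ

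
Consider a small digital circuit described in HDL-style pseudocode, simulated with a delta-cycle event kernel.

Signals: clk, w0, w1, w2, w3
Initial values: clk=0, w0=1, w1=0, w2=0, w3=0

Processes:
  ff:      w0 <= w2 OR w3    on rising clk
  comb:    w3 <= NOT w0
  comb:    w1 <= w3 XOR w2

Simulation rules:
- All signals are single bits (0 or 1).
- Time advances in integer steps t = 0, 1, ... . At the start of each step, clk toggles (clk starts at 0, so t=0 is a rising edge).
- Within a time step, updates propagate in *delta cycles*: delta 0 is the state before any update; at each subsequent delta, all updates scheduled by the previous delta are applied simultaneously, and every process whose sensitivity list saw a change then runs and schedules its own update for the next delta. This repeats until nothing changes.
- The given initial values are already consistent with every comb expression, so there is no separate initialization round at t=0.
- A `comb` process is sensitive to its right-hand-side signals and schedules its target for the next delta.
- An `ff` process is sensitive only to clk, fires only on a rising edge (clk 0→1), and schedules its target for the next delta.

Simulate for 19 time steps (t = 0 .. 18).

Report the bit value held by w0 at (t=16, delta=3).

0

[bits: clk,w2,w0,w3,w1]
t=0: Δ0=00100 Δ1=10100 Δ2=10000 Δ3=10010 Δ4=10011 | 4Δ
t=1: Δ0=10011 Δ1=00011 | 1Δ
t=2: Δ0=00011 Δ1=10011 Δ2=10111 Δ3=10101 Δ4=10100 | 4Δ
t=3: Δ0=10100 Δ1=00100 | 1Δ
t=4: Δ0=00100 Δ1=10100 Δ2=10000 Δ3=10010 Δ4=10011 | 4Δ
t=5: Δ0=10011 Δ1=00011 | 1Δ
t=6: Δ0=00011 Δ1=10011 Δ2=10111 Δ3=10101 Δ4=10100 | 4Δ
t=7: Δ0=10100 Δ1=00100 | 1Δ
t=8: Δ0=00100 Δ1=10100 Δ2=10000 Δ3=10010 Δ4=10011 | 4Δ
t=9: Δ0=10011 Δ1=00011 | 1Δ
t=10: Δ0=00011 Δ1=10011 Δ2=10111 Δ3=10101 Δ4=10100 | 4Δ
t=11: Δ0=10100 Δ1=00100 | 1Δ
t=12: Δ0=00100 Δ1=10100 Δ2=10000 Δ3=10010 Δ4=10011 | 4Δ
t=13: Δ0=10011 Δ1=00011 | 1Δ
t=14: Δ0=00011 Δ1=10011 Δ2=10111 Δ3=10101 Δ4=10100 | 4Δ
t=15: Δ0=10100 Δ1=00100 | 1Δ
t=16: Δ0=00100 Δ1=10100 Δ2=10000 Δ3=10010 Δ4=10011 | 4Δ
t=17: Δ0=10011 Δ1=00011 | 1Δ
t=18: Δ0=00011 Δ1=10011 Δ2=10111 Δ3=10101 Δ4=10100 | 4Δ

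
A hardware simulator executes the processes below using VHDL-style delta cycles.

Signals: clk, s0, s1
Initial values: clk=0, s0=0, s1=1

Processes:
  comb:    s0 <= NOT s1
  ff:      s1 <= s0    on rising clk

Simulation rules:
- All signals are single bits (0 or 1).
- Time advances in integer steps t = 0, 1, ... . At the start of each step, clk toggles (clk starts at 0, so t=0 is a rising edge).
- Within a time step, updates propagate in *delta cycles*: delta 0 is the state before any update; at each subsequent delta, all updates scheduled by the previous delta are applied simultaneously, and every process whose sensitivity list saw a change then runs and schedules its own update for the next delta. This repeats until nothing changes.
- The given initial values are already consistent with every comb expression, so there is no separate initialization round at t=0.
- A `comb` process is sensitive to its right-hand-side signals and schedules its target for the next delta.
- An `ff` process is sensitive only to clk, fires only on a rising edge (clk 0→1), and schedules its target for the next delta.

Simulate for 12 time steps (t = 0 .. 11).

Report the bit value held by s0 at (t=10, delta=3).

t0.Δ0 clk=0 s0=0 s1=1
t0.Δ1 clk=1 s0=0 s1=1
t0.Δ2 clk=1 s0=0 s1=0
t0.Δ3 clk=1 s0=1 s1=0
t1.Δ0 clk=1 s0=1 s1=0
t1.Δ1 clk=0 s0=1 s1=0
t2.Δ0 clk=0 s0=1 s1=0
t2.Δ1 clk=1 s0=1 s1=0
t2.Δ2 clk=1 s0=1 s1=1
t2.Δ3 clk=1 s0=0 s1=1
t3.Δ0 clk=1 s0=0 s1=1
t3.Δ1 clk=0 s0=0 s1=1
t4.Δ0 clk=0 s0=0 s1=1
t4.Δ1 clk=1 s0=0 s1=1
t4.Δ2 clk=1 s0=0 s1=0
t4.Δ3 clk=1 s0=1 s1=0
t5.Δ0 clk=1 s0=1 s1=0
t5.Δ1 clk=0 s0=1 s1=0
t6.Δ0 clk=0 s0=1 s1=0
t6.Δ1 clk=1 s0=1 s1=0
t6.Δ2 clk=1 s0=1 s1=1
t6.Δ3 clk=1 s0=0 s1=1
t7.Δ0 clk=1 s0=0 s1=1
t7.Δ1 clk=0 s0=0 s1=1
t8.Δ0 clk=0 s0=0 s1=1
t8.Δ1 clk=1 s0=0 s1=1
t8.Δ2 clk=1 s0=0 s1=0
t8.Δ3 clk=1 s0=1 s1=0
t9.Δ0 clk=1 s0=1 s1=0
t9.Δ1 clk=0 s0=1 s1=0
t10.Δ0 clk=0 s0=1 s1=0
t10.Δ1 clk=1 s0=1 s1=0
t10.Δ2 clk=1 s0=1 s1=1
t10.Δ3 clk=1 s0=0 s1=1
t11.Δ0 clk=1 s0=0 s1=1
t11.Δ1 clk=0 s0=0 s1=1

0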